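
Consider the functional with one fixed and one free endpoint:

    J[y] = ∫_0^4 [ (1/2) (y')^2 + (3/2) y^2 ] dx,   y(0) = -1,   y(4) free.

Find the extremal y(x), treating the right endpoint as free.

The Lagrangian L = (1/2) (y')^2 + (3/2) y^2 gives
    ∂L/∂y = 3 y,   ∂L/∂y' = y'.
Euler-Lagrange: y'' − 3 y = 0.
With k = sqrt(3), the general solution is
    y(x) = A cosh(sqrt(3) x) + B sinh(sqrt(3) x).
Fixed left endpoint y(0) = -1 ⇒ A = -1.
The right endpoint x = 4 is free, so the natural (transversality) condition is ∂L/∂y' |_{x=4} = 0, i.e. y'(4) = 0.
Compute y'(x) = A k sinh(k x) + B k cosh(k x), so
    y'(4) = A k sinh(k·4) + B k cosh(k·4) = 0
    ⇒ B = −A tanh(k·4) = tanh(sqrt(3)·4).
Therefore the extremal is
    y(x) = −cosh(sqrt(3) x) + tanh(sqrt(3)·4) sinh(sqrt(3) x).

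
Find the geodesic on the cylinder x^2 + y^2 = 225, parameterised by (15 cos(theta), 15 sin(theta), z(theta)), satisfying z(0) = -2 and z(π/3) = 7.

Parameterise the cylinder of radius R = 15 as
    r(θ) = (15 cos θ, 15 sin θ, z(θ)).
The arc-length element is
    ds = sqrt(225 + (dz/dθ)^2) dθ,
so the Lagrangian is L = sqrt(225 + z'^2).
L depends on z' only, not on z or θ, so ∂L/∂z = 0 and
    ∂L/∂z' = z' / sqrt(225 + z'^2).
The Euler-Lagrange equation gives
    d/dθ( z' / sqrt(225 + z'^2) ) = 0,
so z' is constant. Integrating once:
    z(θ) = a θ + b,
a helix on the cylinder (a straight line when the cylinder is unrolled). The constants a, b are determined by the endpoint conditions.
With endpoint conditions z(0) = -2 and z(π/3) = 7: from z(0) = b we get b = -2, and a·π/3 + -2 = 7 gives a = 27/π, so
    z(θ) = (27/π) θ − 2.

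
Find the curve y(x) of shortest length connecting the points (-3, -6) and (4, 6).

Arc-length functional: J[y] = ∫ sqrt(1 + (y')^2) dx.
Lagrangian L = sqrt(1 + (y')^2) has no explicit y dependence, so ∂L/∂y = 0 and the Euler-Lagrange equation gives
    d/dx( y' / sqrt(1 + (y')^2) ) = 0  ⇒  y' / sqrt(1 + (y')^2) = const.
Hence y' is constant, so y(x) is affine.
Fitting the endpoints (-3, -6) and (4, 6):
    slope m = (6 − (-6)) / (4 − (-3)) = 12/7,
    intercept c = (-6) − m·(-3) = -6/7.
Extremal: y(x) = (12/7) x - 6/7.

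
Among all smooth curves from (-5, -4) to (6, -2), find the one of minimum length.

Arc-length functional: J[y] = ∫ sqrt(1 + (y')^2) dx.
Lagrangian L = sqrt(1 + (y')^2) has no explicit y dependence, so ∂L/∂y = 0 and the Euler-Lagrange equation gives
    d/dx( y' / sqrt(1 + (y')^2) ) = 0  ⇒  y' / sqrt(1 + (y')^2) = const.
Hence y' is constant, so y(x) is affine.
Fitting the endpoints (-5, -4) and (6, -2):
    slope m = ((-2) − (-4)) / (6 − (-5)) = 2/11,
    intercept c = (-4) − m·(-5) = -34/11.
Extremal: y(x) = (2/11) x - 34/11.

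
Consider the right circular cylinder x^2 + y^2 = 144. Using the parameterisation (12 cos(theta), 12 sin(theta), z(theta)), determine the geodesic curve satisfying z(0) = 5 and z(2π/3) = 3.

Parameterise the cylinder of radius R = 12 as
    r(θ) = (12 cos θ, 12 sin θ, z(θ)).
The arc-length element is
    ds = sqrt(144 + (dz/dθ)^2) dθ,
so the Lagrangian is L = sqrt(144 + z'^2).
L depends on z' only, not on z or θ, so ∂L/∂z = 0 and
    ∂L/∂z' = z' / sqrt(144 + z'^2).
The Euler-Lagrange equation gives
    d/dθ( z' / sqrt(144 + z'^2) ) = 0,
so z' is constant. Integrating once:
    z(θ) = a θ + b,
a helix on the cylinder (a straight line when the cylinder is unrolled). The constants a, b are determined by the endpoint conditions.
With endpoint conditions z(0) = 5 and z(2π/3) = 3: from z(0) = b we get b = 5, and a·2π/3 + 5 = 3 gives a = -3/π, so
    z(θ) = (-3/π) θ + 5.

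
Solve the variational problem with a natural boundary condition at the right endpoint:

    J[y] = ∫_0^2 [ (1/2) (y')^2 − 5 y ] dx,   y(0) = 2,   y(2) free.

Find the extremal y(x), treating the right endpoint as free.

The Lagrangian L = (1/2) (y')^2 − 5 y gives
    ∂L/∂y = −5,   ∂L/∂y' = y'.
Euler-Lagrange: d/dx(y') − (−5) = 0, i.e. y'' + 5 = 0, so
    y(x) = −(5/2) x^2 + C1 x + C2.
Fixed left endpoint y(0) = 2 ⇒ C2 = 2.
The right endpoint x = 2 is free, so the natural (transversality) condition is ∂L/∂y' |_{x=2} = 0, i.e. y'(2) = 0.
Compute y'(x) = −5 x + C1, so y'(2) = −10 + C1 = 0 ⇒ C1 = 10.
Therefore the extremal is
    y(x) = −(5/2) x^2 + 10 x + 2.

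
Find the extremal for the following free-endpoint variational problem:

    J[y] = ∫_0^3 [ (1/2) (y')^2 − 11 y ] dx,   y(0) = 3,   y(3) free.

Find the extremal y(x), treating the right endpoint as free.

The Lagrangian L = (1/2) (y')^2 − 11 y gives
    ∂L/∂y = −11,   ∂L/∂y' = y'.
Euler-Lagrange: d/dx(y') − (−11) = 0, i.e. y'' + 11 = 0, so
    y(x) = −(11/2) x^2 + C1 x + C2.
Fixed left endpoint y(0) = 3 ⇒ C2 = 3.
The right endpoint x = 3 is free, so the natural (transversality) condition is ∂L/∂y' |_{x=3} = 0, i.e. y'(3) = 0.
Compute y'(x) = −11 x + C1, so y'(3) = −33 + C1 = 0 ⇒ C1 = 33.
Therefore the extremal is
    y(x) = −(11/2) x^2 + 33 x + 3.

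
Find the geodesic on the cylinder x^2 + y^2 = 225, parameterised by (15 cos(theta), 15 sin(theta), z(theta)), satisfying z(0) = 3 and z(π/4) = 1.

Parameterise the cylinder of radius R = 15 as
    r(θ) = (15 cos θ, 15 sin θ, z(θ)).
The arc-length element is
    ds = sqrt(225 + (dz/dθ)^2) dθ,
so the Lagrangian is L = sqrt(225 + z'^2).
L depends on z' only, not on z or θ, so ∂L/∂z = 0 and
    ∂L/∂z' = z' / sqrt(225 + z'^2).
The Euler-Lagrange equation gives
    d/dθ( z' / sqrt(225 + z'^2) ) = 0,
so z' is constant. Integrating once:
    z(θ) = a θ + b,
a helix on the cylinder (a straight line when the cylinder is unrolled). The constants a, b are determined by the endpoint conditions.
With endpoint conditions z(0) = 3 and z(π/4) = 1: from z(0) = b we get b = 3, and a·π/4 + 3 = 1 gives a = -8/π, so
    z(θ) = (-8/π) θ + 3.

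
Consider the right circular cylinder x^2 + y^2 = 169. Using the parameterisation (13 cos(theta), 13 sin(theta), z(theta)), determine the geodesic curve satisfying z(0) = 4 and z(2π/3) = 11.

Parameterise the cylinder of radius R = 13 as
    r(θ) = (13 cos θ, 13 sin θ, z(θ)).
The arc-length element is
    ds = sqrt(169 + (dz/dθ)^2) dθ,
so the Lagrangian is L = sqrt(169 + z'^2).
L depends on z' only, not on z or θ, so ∂L/∂z = 0 and
    ∂L/∂z' = z' / sqrt(169 + z'^2).
The Euler-Lagrange equation gives
    d/dθ( z' / sqrt(169 + z'^2) ) = 0,
so z' is constant. Integrating once:
    z(θ) = a θ + b,
a helix on the cylinder (a straight line when the cylinder is unrolled). The constants a, b are determined by the endpoint conditions.
With endpoint conditions z(0) = 4 and z(2π/3) = 11: from z(0) = b we get b = 4, and a·2π/3 + 4 = 11 gives a = 21/(2π), so
    z(θ) = (21/(2π)) θ + 4.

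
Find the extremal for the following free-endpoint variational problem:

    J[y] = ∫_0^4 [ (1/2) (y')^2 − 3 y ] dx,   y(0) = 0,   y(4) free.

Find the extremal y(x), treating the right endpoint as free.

The Lagrangian L = (1/2) (y')^2 − 3 y gives
    ∂L/∂y = −3,   ∂L/∂y' = y'.
Euler-Lagrange: d/dx(y') − (−3) = 0, i.e. y'' + 3 = 0, so
    y(x) = −(3/2) x^2 + C1 x + C2.
Fixed left endpoint y(0) = 0 ⇒ C2 = 0.
The right endpoint x = 4 is free, so the natural (transversality) condition is ∂L/∂y' |_{x=4} = 0, i.e. y'(4) = 0.
Compute y'(x) = −3 x + C1, so y'(4) = −12 + C1 = 0 ⇒ C1 = 12.
Therefore the extremal is
    y(x) = −(3/2) x^2 + 12 x.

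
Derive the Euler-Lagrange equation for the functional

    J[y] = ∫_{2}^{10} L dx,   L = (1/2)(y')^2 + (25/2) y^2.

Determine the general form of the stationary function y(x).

The Lagrangian is L = (1/2)(y')^2 + (25/2) y^2.
∂L/∂y = 25y.
∂L/∂y' = y'.
The Euler-Lagrange equation d/dx(∂L/∂y') − ∂L/∂y = 0 becomes:
    y'' - 25 y = 0
General solution: y(x) = A e^(5x) + B e^(-5x), where A and B are arbitrary constants fixed by the endpoint conditions.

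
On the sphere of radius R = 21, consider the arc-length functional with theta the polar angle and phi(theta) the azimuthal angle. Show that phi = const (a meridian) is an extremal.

On the sphere of radius R = 21 with spherical coordinates (θ, φ), the induced metric is
    ds^2 = 441(dθ^2 + sin^2(θ) dφ^2).
Using θ as the parameter, the arc-length functional becomes
    J[φ] = ∫ 21 sqrt(1 + sin^2(θ) (dφ/dθ)^2) dθ.
So L = 21 sqrt(1 + sin^2(θ) φ'^2). Compute
    ∂L/∂φ = 0  (L has no explicit φ dependence),
    ∂L/∂φ' = 21 sin^2(θ) φ' / sqrt(1 + sin^2(θ) φ'^2).
For the candidate φ(θ) = c (constant), φ' = 0, so ∂L/∂φ' evaluated along the candidate vanishes, and ∂L/∂φ is identically zero. Hence
    d/dθ(∂L/∂φ') − ∂L/∂φ = 0
is satisfied. Therefore meridians φ = const are extremals of arc length — they are geodesics on the sphere.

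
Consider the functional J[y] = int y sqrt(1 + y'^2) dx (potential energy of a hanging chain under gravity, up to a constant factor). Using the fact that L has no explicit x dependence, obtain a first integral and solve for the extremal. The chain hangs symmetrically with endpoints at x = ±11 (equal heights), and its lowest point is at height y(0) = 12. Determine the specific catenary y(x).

The Lagrangian L(y, y') = y sqrt(1 + y'^2) has no explicit x dependence, so the Beltrami identity applies:
    L − y' ∂L/∂y' = C.
Compute ∂L/∂y' = y · y' / sqrt(1 + y'^2). Then
    L − y' ∂L/∂y'
    = y sqrt(1 + y'^2) − y · y'^2 / sqrt(1 + y'^2)
    = y (1 + y'^2 − y'^2) / sqrt(1 + y'^2)
    = y / sqrt(1 + y'^2) = C.
Squaring gives y^2 = C^2 (1 + y'^2), i.e.
    y'^2 = y^2 / C^2 − 1.
Separating variables,
    dy / sqrt(y^2 − C^2) = dx / C,
and integrating gives arccosh(y / C) = (x − a)/C, so
    y(x) = C cosh((x − a)/C),
the catenary. The constants C and a are fixed by the two endpoint conditions (and, for the hanging-chain problem, the length constraint selects C).
Now fit the given data. The endpoints x = ±11 are symmetric at equal height, so the catenary is even about its minimum: a = 0 and y(x) = C cosh(x/C). The lowest point is y(0) = C cosh(0) = C, and we are told y(0) = 12, so C = 12. Therefore
    y(x) = 12 cosh(x/12),
and at the endpoints
    y(±11) = 12 cosh(11/12).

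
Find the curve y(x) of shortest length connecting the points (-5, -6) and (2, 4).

Arc-length functional: J[y] = ∫ sqrt(1 + (y')^2) dx.
Lagrangian L = sqrt(1 + (y')^2) has no explicit y dependence, so ∂L/∂y = 0 and the Euler-Lagrange equation gives
    d/dx( y' / sqrt(1 + (y')^2) ) = 0  ⇒  y' / sqrt(1 + (y')^2) = const.
Hence y' is constant, so y(x) is affine.
Fitting the endpoints (-5, -6) and (2, 4):
    slope m = (4 − (-6)) / (2 − (-5)) = 10/7,
    intercept c = (-6) − m·(-5) = 8/7.
Extremal: y(x) = (10/7) x + 8/7.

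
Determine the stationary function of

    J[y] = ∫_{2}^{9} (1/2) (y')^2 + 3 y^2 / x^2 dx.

The Lagrangian is L = (1/2) (y')^2 + 3 y^2 / x^2.
Compute ∂L/∂y = 6y/x^2, ∂L/∂y' = y'.
The Euler-Lagrange equation d/dx(∂L/∂y') − ∂L/∂y = 0 reduces to
    y'' − 6/x^2 · y = 0  (x > 0).
Its general solution is
    y(x) = A x^3 + B x^(-2),
with A, B fixed by the endpoint conditions.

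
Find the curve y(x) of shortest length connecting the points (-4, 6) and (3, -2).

Arc-length functional: J[y] = ∫ sqrt(1 + (y')^2) dx.
Lagrangian L = sqrt(1 + (y')^2) has no explicit y dependence, so ∂L/∂y = 0 and the Euler-Lagrange equation gives
    d/dx( y' / sqrt(1 + (y')^2) ) = 0  ⇒  y' / sqrt(1 + (y')^2) = const.
Hence y' is constant, so y(x) is affine.
Fitting the endpoints (-4, 6) and (3, -2):
    slope m = ((-2) − 6) / (3 − (-4)) = -8/7,
    intercept c = 6 − m·(-4) = 10/7.
Extremal: y(x) = (-8/7) x + 10/7.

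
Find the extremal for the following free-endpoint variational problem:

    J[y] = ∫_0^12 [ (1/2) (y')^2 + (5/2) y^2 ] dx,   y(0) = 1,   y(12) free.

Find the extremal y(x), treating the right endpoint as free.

The Lagrangian L = (1/2) (y')^2 + (5/2) y^2 gives
    ∂L/∂y = 5 y,   ∂L/∂y' = y'.
Euler-Lagrange: y'' − 5 y = 0.
With k = sqrt(5), the general solution is
    y(x) = A cosh(sqrt(5) x) + B sinh(sqrt(5) x).
Fixed left endpoint y(0) = 1 ⇒ A = 1.
The right endpoint x = 12 is free, so the natural (transversality) condition is ∂L/∂y' |_{x=12} = 0, i.e. y'(12) = 0.
Compute y'(x) = A k sinh(k x) + B k cosh(k x), so
    y'(12) = A k sinh(k·12) + B k cosh(k·12) = 0
    ⇒ B = −A tanh(k·12) = − tanh(sqrt(5)·12).
Therefore the extremal is
    y(x) = cosh(sqrt(5) x) − tanh(sqrt(5)·12) sinh(sqrt(5) x).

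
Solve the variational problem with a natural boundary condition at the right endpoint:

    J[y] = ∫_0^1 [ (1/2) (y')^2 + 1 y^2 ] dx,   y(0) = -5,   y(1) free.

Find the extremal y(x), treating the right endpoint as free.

The Lagrangian L = (1/2) (y')^2 + 1 y^2 gives
    ∂L/∂y = 2 y,   ∂L/∂y' = y'.
Euler-Lagrange: y'' − 2 y = 0.
With k = sqrt(2), the general solution is
    y(x) = A cosh(sqrt(2) x) + B sinh(sqrt(2) x).
Fixed left endpoint y(0) = -5 ⇒ A = -5.
The right endpoint x = 1 is free, so the natural (transversality) condition is ∂L/∂y' |_{x=1} = 0, i.e. y'(1) = 0.
Compute y'(x) = A k sinh(k x) + B k cosh(k x), so
    y'(1) = A k sinh(k·1) + B k cosh(k·1) = 0
    ⇒ B = −A tanh(k·1) = 5 tanh(sqrt(2)·1).
Therefore the extremal is
    y(x) = −5 cosh(sqrt(2) x) + 5 tanh(sqrt(2)·1) sinh(sqrt(2) x).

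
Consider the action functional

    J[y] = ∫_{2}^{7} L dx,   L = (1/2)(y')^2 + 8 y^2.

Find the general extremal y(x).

The Lagrangian is L = (1/2)(y')^2 + 8 y^2.
∂L/∂y = 16y.
∂L/∂y' = y'.
The Euler-Lagrange equation d/dx(∂L/∂y') − ∂L/∂y = 0 becomes:
    y'' - 16 y = 0
General solution: y(x) = A e^(4x) + B e^(-4x), where A and B are arbitrary constants fixed by the endpoint conditions.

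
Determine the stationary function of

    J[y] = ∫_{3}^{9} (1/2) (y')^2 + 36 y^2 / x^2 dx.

The Lagrangian is L = (1/2) (y')^2 + 36 y^2 / x^2.
Compute ∂L/∂y = 72y/x^2, ∂L/∂y' = y'.
The Euler-Lagrange equation d/dx(∂L/∂y') − ∂L/∂y = 0 reduces to
    y'' − 72/x^2 · y = 0  (x > 0).
Its general solution is
    y(x) = A x^9 + B x^(-8),
with A, B fixed by the endpoint conditions.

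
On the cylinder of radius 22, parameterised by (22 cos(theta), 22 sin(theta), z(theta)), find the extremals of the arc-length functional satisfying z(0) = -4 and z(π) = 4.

Parameterise the cylinder of radius R = 22 as
    r(θ) = (22 cos θ, 22 sin θ, z(θ)).
The arc-length element is
    ds = sqrt(484 + (dz/dθ)^2) dθ,
so the Lagrangian is L = sqrt(484 + z'^2).
L depends on z' only, not on z or θ, so ∂L/∂z = 0 and
    ∂L/∂z' = z' / sqrt(484 + z'^2).
The Euler-Lagrange equation gives
    d/dθ( z' / sqrt(484 + z'^2) ) = 0,
so z' is constant. Integrating once:
    z(θ) = a θ + b,
a helix on the cylinder (a straight line when the cylinder is unrolled). The constants a, b are determined by the endpoint conditions.
With endpoint conditions z(0) = -4 and z(π) = 4: from z(0) = b we get b = -4, and a·π + -4 = 4 gives a = 8/π, so
    z(θ) = (8/π) θ − 4.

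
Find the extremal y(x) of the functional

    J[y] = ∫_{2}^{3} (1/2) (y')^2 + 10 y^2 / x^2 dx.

The Lagrangian is L = (1/2) (y')^2 + 10 y^2 / x^2.
Compute ∂L/∂y = 20y/x^2, ∂L/∂y' = y'.
The Euler-Lagrange equation d/dx(∂L/∂y') − ∂L/∂y = 0 reduces to
    y'' − 20/x^2 · y = 0  (x > 0).
Its general solution is
    y(x) = A x^5 + B x^(-4),
with A, B fixed by the endpoint conditions.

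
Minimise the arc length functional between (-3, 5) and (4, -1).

Arc-length functional: J[y] = ∫ sqrt(1 + (y')^2) dx.
Lagrangian L = sqrt(1 + (y')^2) has no explicit y dependence, so ∂L/∂y = 0 and the Euler-Lagrange equation gives
    d/dx( y' / sqrt(1 + (y')^2) ) = 0  ⇒  y' / sqrt(1 + (y')^2) = const.
Hence y' is constant, so y(x) is affine.
Fitting the endpoints (-3, 5) and (4, -1):
    slope m = ((-1) − 5) / (4 − (-3)) = -6/7,
    intercept c = 5 − m·(-3) = 17/7.
Extremal: y(x) = (-6/7) x + 17/7.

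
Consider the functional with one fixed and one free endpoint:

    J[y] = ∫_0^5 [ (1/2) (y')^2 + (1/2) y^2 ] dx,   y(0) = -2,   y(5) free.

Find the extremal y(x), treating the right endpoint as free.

The Lagrangian L = (1/2) (y')^2 + (1/2) y^2 gives
    ∂L/∂y = 1 y,   ∂L/∂y' = y'.
Euler-Lagrange: y'' − y = 0.
With k = 1, the general solution is
    y(x) = A cosh(x) + B sinh(x).
Fixed left endpoint y(0) = -2 ⇒ A = -2.
The right endpoint x = 5 is free, so the natural (transversality) condition is ∂L/∂y' |_{x=5} = 0, i.e. y'(5) = 0.
Compute y'(x) = A k sinh(k x) + B k cosh(k x), so
    y'(5) = A k sinh(k·5) + B k cosh(k·5) = 0
    ⇒ B = −A tanh(k·5) = 2 tanh(1·5).
Therefore the extremal is
    y(x) = −2 cosh(1 x) + 2 tanh(1·5) sinh(1 x).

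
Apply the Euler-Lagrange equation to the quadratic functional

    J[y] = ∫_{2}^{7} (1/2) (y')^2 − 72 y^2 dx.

The Lagrangian is L = (1/2) (y')^2 − 72 y^2.
Compute ∂L/∂y = -144y, ∂L/∂y' = y'.
The Euler-Lagrange equation d/dx(∂L/∂y') − ∂L/∂y = 0 reduces to
    y'' + 144 y = 0.
Its general solution is
    y(x) = A sin(12x) + B cos(12x),
with A, B fixed by the endpoint conditions.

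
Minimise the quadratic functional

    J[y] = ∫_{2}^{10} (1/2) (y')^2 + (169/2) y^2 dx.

The Lagrangian is L = (1/2) (y')^2 + (169/2) y^2.
Compute ∂L/∂y = 169y, ∂L/∂y' = y'.
The Euler-Lagrange equation d/dx(∂L/∂y') − ∂L/∂y = 0 reduces to
    y'' − 169 y = 0.
Its general solution is
    y(x) = A e^(13x) + B e^(−13x),
with A, B fixed by the endpoint conditions.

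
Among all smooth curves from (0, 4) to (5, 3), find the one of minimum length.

Arc-length functional: J[y] = ∫ sqrt(1 + (y')^2) dx.
Lagrangian L = sqrt(1 + (y')^2) has no explicit y dependence, so ∂L/∂y = 0 and the Euler-Lagrange equation gives
    d/dx( y' / sqrt(1 + (y')^2) ) = 0  ⇒  y' / sqrt(1 + (y')^2) = const.
Hence y' is constant, so y(x) is affine.
Fitting the endpoints (0, 4) and (5, 3):
    slope m = (3 − 4) / (5 − 0) = -1/5,
    intercept c = 4 − m·0 = 4.
Extremal: y(x) = (-1/5) x + 4.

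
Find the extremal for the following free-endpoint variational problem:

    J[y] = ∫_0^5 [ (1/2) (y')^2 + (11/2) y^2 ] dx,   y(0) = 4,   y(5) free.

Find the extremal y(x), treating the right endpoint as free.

The Lagrangian L = (1/2) (y')^2 + (11/2) y^2 gives
    ∂L/∂y = 11 y,   ∂L/∂y' = y'.
Euler-Lagrange: y'' − 11 y = 0.
With k = sqrt(11), the general solution is
    y(x) = A cosh(sqrt(11) x) + B sinh(sqrt(11) x).
Fixed left endpoint y(0) = 4 ⇒ A = 4.
The right endpoint x = 5 is free, so the natural (transversality) condition is ∂L/∂y' |_{x=5} = 0, i.e. y'(5) = 0.
Compute y'(x) = A k sinh(k x) + B k cosh(k x), so
    y'(5) = A k sinh(k·5) + B k cosh(k·5) = 0
    ⇒ B = −A tanh(k·5) = − 4 tanh(sqrt(11)·5).
Therefore the extremal is
    y(x) = 4 cosh(sqrt(11) x) − 4 tanh(sqrt(11)·5) sinh(sqrt(11) x).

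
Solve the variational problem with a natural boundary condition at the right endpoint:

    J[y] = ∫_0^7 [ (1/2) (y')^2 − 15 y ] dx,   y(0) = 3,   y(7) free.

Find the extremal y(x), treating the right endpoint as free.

The Lagrangian L = (1/2) (y')^2 − 15 y gives
    ∂L/∂y = −15,   ∂L/∂y' = y'.
Euler-Lagrange: d/dx(y') − (−15) = 0, i.e. y'' + 15 = 0, so
    y(x) = −(15/2) x^2 + C1 x + C2.
Fixed left endpoint y(0) = 3 ⇒ C2 = 3.
The right endpoint x = 7 is free, so the natural (transversality) condition is ∂L/∂y' |_{x=7} = 0, i.e. y'(7) = 0.
Compute y'(x) = −15 x + C1, so y'(7) = −105 + C1 = 0 ⇒ C1 = 105.
Therefore the extremal is
    y(x) = −(15/2) x^2 + 105 x + 3.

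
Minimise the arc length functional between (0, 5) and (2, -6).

Arc-length functional: J[y] = ∫ sqrt(1 + (y')^2) dx.
Lagrangian L = sqrt(1 + (y')^2) has no explicit y dependence, so ∂L/∂y = 0 and the Euler-Lagrange equation gives
    d/dx( y' / sqrt(1 + (y')^2) ) = 0  ⇒  y' / sqrt(1 + (y')^2) = const.
Hence y' is constant, so y(x) is affine.
Fitting the endpoints (0, 5) and (2, -6):
    slope m = ((-6) − 5) / (2 − 0) = -11/2,
    intercept c = 5 − m·0 = 5.
Extremal: y(x) = (-11/2) x + 5.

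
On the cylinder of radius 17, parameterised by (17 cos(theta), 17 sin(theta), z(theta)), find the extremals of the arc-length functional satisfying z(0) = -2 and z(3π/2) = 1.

Parameterise the cylinder of radius R = 17 as
    r(θ) = (17 cos θ, 17 sin θ, z(θ)).
The arc-length element is
    ds = sqrt(289 + (dz/dθ)^2) dθ,
so the Lagrangian is L = sqrt(289 + z'^2).
L depends on z' only, not on z or θ, so ∂L/∂z = 0 and
    ∂L/∂z' = z' / sqrt(289 + z'^2).
The Euler-Lagrange equation gives
    d/dθ( z' / sqrt(289 + z'^2) ) = 0,
so z' is constant. Integrating once:
    z(θ) = a θ + b,
a helix on the cylinder (a straight line when the cylinder is unrolled). The constants a, b are determined by the endpoint conditions.
With endpoint conditions z(0) = -2 and z(3π/2) = 1: from z(0) = b we get b = -2, and a·3π/2 + -2 = 1 gives a = 2/π, so
    z(θ) = (2/π) θ − 2.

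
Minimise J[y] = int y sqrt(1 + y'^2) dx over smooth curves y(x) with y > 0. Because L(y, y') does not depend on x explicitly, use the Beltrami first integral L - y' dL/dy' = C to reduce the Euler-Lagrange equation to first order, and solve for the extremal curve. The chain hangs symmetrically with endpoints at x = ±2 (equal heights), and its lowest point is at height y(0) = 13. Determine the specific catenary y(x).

The Lagrangian L(y, y') = y sqrt(1 + y'^2) has no explicit x dependence, so the Beltrami identity applies:
    L − y' ∂L/∂y' = C.
Compute ∂L/∂y' = y · y' / sqrt(1 + y'^2). Then
    L − y' ∂L/∂y'
    = y sqrt(1 + y'^2) − y · y'^2 / sqrt(1 + y'^2)
    = y (1 + y'^2 − y'^2) / sqrt(1 + y'^2)
    = y / sqrt(1 + y'^2) = C.
Squaring gives y^2 = C^2 (1 + y'^2), i.e.
    y'^2 = y^2 / C^2 − 1.
Separating variables,
    dy / sqrt(y^2 − C^2) = dx / C,
and integrating gives arccosh(y / C) = (x − a)/C, so
    y(x) = C cosh((x − a)/C),
the catenary. The constants C and a are fixed by the two endpoint conditions (and, for the hanging-chain problem, the length constraint selects C).
Now fit the given data. The endpoints x = ±2 are symmetric at equal height, so the catenary is even about its minimum: a = 0 and y(x) = C cosh(x/C). The lowest point is y(0) = C cosh(0) = C, and we are told y(0) = 13, so C = 13. Therefore
    y(x) = 13 cosh(x/13),
and at the endpoints
    y(±2) = 13 cosh(2/13).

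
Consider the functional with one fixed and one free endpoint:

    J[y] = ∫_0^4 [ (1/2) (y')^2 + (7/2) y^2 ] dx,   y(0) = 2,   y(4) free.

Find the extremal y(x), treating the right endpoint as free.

The Lagrangian L = (1/2) (y')^2 + (7/2) y^2 gives
    ∂L/∂y = 7 y,   ∂L/∂y' = y'.
Euler-Lagrange: y'' − 7 y = 0.
With k = sqrt(7), the general solution is
    y(x) = A cosh(sqrt(7) x) + B sinh(sqrt(7) x).
Fixed left endpoint y(0) = 2 ⇒ A = 2.
The right endpoint x = 4 is free, so the natural (transversality) condition is ∂L/∂y' |_{x=4} = 0, i.e. y'(4) = 0.
Compute y'(x) = A k sinh(k x) + B k cosh(k x), so
    y'(4) = A k sinh(k·4) + B k cosh(k·4) = 0
    ⇒ B = −A tanh(k·4) = − 2 tanh(sqrt(7)·4).
Therefore the extremal is
    y(x) = 2 cosh(sqrt(7) x) − 2 tanh(sqrt(7)·4) sinh(sqrt(7) x).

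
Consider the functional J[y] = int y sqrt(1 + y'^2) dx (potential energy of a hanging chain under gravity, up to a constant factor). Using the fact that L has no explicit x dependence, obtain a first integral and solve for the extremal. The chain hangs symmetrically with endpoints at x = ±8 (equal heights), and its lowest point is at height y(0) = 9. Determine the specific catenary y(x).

The Lagrangian L(y, y') = y sqrt(1 + y'^2) has no explicit x dependence, so the Beltrami identity applies:
    L − y' ∂L/∂y' = C.
Compute ∂L/∂y' = y · y' / sqrt(1 + y'^2). Then
    L − y' ∂L/∂y'
    = y sqrt(1 + y'^2) − y · y'^2 / sqrt(1 + y'^2)
    = y (1 + y'^2 − y'^2) / sqrt(1 + y'^2)
    = y / sqrt(1 + y'^2) = C.
Squaring gives y^2 = C^2 (1 + y'^2), i.e.
    y'^2 = y^2 / C^2 − 1.
Separating variables,
    dy / sqrt(y^2 − C^2) = dx / C,
and integrating gives arccosh(y / C) = (x − a)/C, so
    y(x) = C cosh((x − a)/C),
the catenary. The constants C and a are fixed by the two endpoint conditions (and, for the hanging-chain problem, the length constraint selects C).
Now fit the given data. The endpoints x = ±8 are symmetric at equal height, so the catenary is even about its minimum: a = 0 and y(x) = C cosh(x/C). The lowest point is y(0) = C cosh(0) = C, and we are told y(0) = 9, so C = 9. Therefore
    y(x) = 9 cosh(x/9),
and at the endpoints
    y(±8) = 9 cosh(8/9).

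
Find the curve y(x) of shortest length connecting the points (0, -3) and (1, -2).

Arc-length functional: J[y] = ∫ sqrt(1 + (y')^2) dx.
Lagrangian L = sqrt(1 + (y')^2) has no explicit y dependence, so ∂L/∂y = 0 and the Euler-Lagrange equation gives
    d/dx( y' / sqrt(1 + (y')^2) ) = 0  ⇒  y' / sqrt(1 + (y')^2) = const.
Hence y' is constant, so y(x) is affine.
Fitting the endpoints (0, -3) and (1, -2):
    slope m = ((-2) − (-3)) / (1 − 0) = 1,
    intercept c = (-3) − m·0 = -3.
Extremal: y(x) = x - 3.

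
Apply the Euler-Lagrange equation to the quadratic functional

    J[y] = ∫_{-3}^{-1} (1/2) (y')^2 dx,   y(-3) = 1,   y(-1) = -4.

The Lagrangian is L = (1/2) (y')^2.
Compute ∂L/∂y = 0, ∂L/∂y' = y'.
The Euler-Lagrange equation d/dx(∂L/∂y') − ∂L/∂y = 0 reduces to
    y'' = 0.
Its general solution is
    y(x) = A x + B,
with A, B fixed by the endpoint conditions.
Applying the endpoint conditions y(-3) = 1 and y(-1) = -4: solve A·-3 + B = 1 and A·-1 + B = -4. Subtracting gives A(-1 − -3) = -4 − 1, so A = -5/2, and B = 1 − A·-3 = -13/2. Therefore
    y(x) = (-5/2) x - 13/2.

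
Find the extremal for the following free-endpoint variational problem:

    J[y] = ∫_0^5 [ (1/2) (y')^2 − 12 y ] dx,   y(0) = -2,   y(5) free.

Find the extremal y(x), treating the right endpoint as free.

The Lagrangian L = (1/2) (y')^2 − 12 y gives
    ∂L/∂y = −12,   ∂L/∂y' = y'.
Euler-Lagrange: d/dx(y') − (−12) = 0, i.e. y'' + 12 = 0, so
    y(x) = −(12/2) x^2 + C1 x + C2.
Fixed left endpoint y(0) = -2 ⇒ C2 = -2.
The right endpoint x = 5 is free, so the natural (transversality) condition is ∂L/∂y' |_{x=5} = 0, i.e. y'(5) = 0.
Compute y'(x) = −12 x + C1, so y'(5) = −60 + C1 = 0 ⇒ C1 = 60.
Therefore the extremal is
    y(x) = −6 x^2 + 60 x − 2.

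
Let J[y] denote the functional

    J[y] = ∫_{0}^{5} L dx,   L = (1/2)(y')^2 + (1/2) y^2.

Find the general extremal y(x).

The Lagrangian is L = (1/2)(y')^2 + (1/2) y^2.
∂L/∂y = y.
∂L/∂y' = y'.
The Euler-Lagrange equation d/dx(∂L/∂y') − ∂L/∂y = 0 becomes:
    y'' - y = 0
General solution: y(x) = A e^x + B e^(-x), where A and B are arbitrary constants fixed by the endpoint conditions.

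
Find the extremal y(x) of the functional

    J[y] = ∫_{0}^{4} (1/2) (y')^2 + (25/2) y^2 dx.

The Lagrangian is L = (1/2) (y')^2 + (25/2) y^2.
Compute ∂L/∂y = 25y, ∂L/∂y' = y'.
The Euler-Lagrange equation d/dx(∂L/∂y') − ∂L/∂y = 0 reduces to
    y'' − 25 y = 0.
Its general solution is
    y(x) = A e^(5x) + B e^(−5x),
with A, B fixed by the endpoint conditions.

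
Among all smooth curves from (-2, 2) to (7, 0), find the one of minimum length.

Arc-length functional: J[y] = ∫ sqrt(1 + (y')^2) dx.
Lagrangian L = sqrt(1 + (y')^2) has no explicit y dependence, so ∂L/∂y = 0 and the Euler-Lagrange equation gives
    d/dx( y' / sqrt(1 + (y')^2) ) = 0  ⇒  y' / sqrt(1 + (y')^2) = const.
Hence y' is constant, so y(x) is affine.
Fitting the endpoints (-2, 2) and (7, 0):
    slope m = (0 − 2) / (7 − (-2)) = -2/9,
    intercept c = 2 − m·(-2) = 14/9.
Extremal: y(x) = (-2/9) x + 14/9.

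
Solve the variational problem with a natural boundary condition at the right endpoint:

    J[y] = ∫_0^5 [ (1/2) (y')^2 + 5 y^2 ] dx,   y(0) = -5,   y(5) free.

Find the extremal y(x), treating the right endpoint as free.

The Lagrangian L = (1/2) (y')^2 + 5 y^2 gives
    ∂L/∂y = 10 y,   ∂L/∂y' = y'.
Euler-Lagrange: y'' − 10 y = 0.
With k = sqrt(10), the general solution is
    y(x) = A cosh(sqrt(10) x) + B sinh(sqrt(10) x).
Fixed left endpoint y(0) = -5 ⇒ A = -5.
The right endpoint x = 5 is free, so the natural (transversality) condition is ∂L/∂y' |_{x=5} = 0, i.e. y'(5) = 0.
Compute y'(x) = A k sinh(k x) + B k cosh(k x), so
    y'(5) = A k sinh(k·5) + B k cosh(k·5) = 0
    ⇒ B = −A tanh(k·5) = 5 tanh(sqrt(10)·5).
Therefore the extremal is
    y(x) = −5 cosh(sqrt(10) x) + 5 tanh(sqrt(10)·5) sinh(sqrt(10) x).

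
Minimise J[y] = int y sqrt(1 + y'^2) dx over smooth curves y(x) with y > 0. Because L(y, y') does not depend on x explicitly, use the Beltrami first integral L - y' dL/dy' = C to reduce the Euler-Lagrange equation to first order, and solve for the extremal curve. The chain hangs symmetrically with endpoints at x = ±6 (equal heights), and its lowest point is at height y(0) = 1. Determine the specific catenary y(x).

The Lagrangian L(y, y') = y sqrt(1 + y'^2) has no explicit x dependence, so the Beltrami identity applies:
    L − y' ∂L/∂y' = C.
Compute ∂L/∂y' = y · y' / sqrt(1 + y'^2). Then
    L − y' ∂L/∂y'
    = y sqrt(1 + y'^2) − y · y'^2 / sqrt(1 + y'^2)
    = y (1 + y'^2 − y'^2) / sqrt(1 + y'^2)
    = y / sqrt(1 + y'^2) = C.
Squaring gives y^2 = C^2 (1 + y'^2), i.e.
    y'^2 = y^2 / C^2 − 1.
Separating variables,
    dy / sqrt(y^2 − C^2) = dx / C,
and integrating gives arccosh(y / C) = (x − a)/C, so
    y(x) = C cosh((x − a)/C),
the catenary. The constants C and a are fixed by the two endpoint conditions (and, for the hanging-chain problem, the length constraint selects C).
Now fit the given data. The endpoints x = ±6 are symmetric at equal height, so the catenary is even about its minimum: a = 0 and y(x) = C cosh(x/C). The lowest point is y(0) = C cosh(0) = C, and we are told y(0) = 1, so C = 1. Therefore
    y(x) = cosh(x),
and at the endpoints
    y(±6) = cosh(6).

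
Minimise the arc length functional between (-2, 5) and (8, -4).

Arc-length functional: J[y] = ∫ sqrt(1 + (y')^2) dx.
Lagrangian L = sqrt(1 + (y')^2) has no explicit y dependence, so ∂L/∂y = 0 and the Euler-Lagrange equation gives
    d/dx( y' / sqrt(1 + (y')^2) ) = 0  ⇒  y' / sqrt(1 + (y')^2) = const.
Hence y' is constant, so y(x) is affine.
Fitting the endpoints (-2, 5) and (8, -4):
    slope m = ((-4) − 5) / (8 − (-2)) = -9/10,
    intercept c = 5 − m·(-2) = 16/5.
Extremal: y(x) = (-9/10) x + 16/5.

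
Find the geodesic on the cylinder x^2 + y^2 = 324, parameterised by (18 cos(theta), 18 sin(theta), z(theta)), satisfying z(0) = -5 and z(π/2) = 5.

Parameterise the cylinder of radius R = 18 as
    r(θ) = (18 cos θ, 18 sin θ, z(θ)).
The arc-length element is
    ds = sqrt(324 + (dz/dθ)^2) dθ,
so the Lagrangian is L = sqrt(324 + z'^2).
L depends on z' only, not on z or θ, so ∂L/∂z = 0 and
    ∂L/∂z' = z' / sqrt(324 + z'^2).
The Euler-Lagrange equation gives
    d/dθ( z' / sqrt(324 + z'^2) ) = 0,
so z' is constant. Integrating once:
    z(θ) = a θ + b,
a helix on the cylinder (a straight line when the cylinder is unrolled). The constants a, b are determined by the endpoint conditions.
With endpoint conditions z(0) = -5 and z(π/2) = 5: from z(0) = b we get b = -5, and a·π/2 + -5 = 5 gives a = 20/π, so
    z(θ) = (20/π) θ − 5.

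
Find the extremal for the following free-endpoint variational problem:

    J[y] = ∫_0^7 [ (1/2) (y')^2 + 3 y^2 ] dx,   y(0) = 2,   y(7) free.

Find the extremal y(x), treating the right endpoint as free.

The Lagrangian L = (1/2) (y')^2 + 3 y^2 gives
    ∂L/∂y = 6 y,   ∂L/∂y' = y'.
Euler-Lagrange: y'' − 6 y = 0.
With k = sqrt(6), the general solution is
    y(x) = A cosh(sqrt(6) x) + B sinh(sqrt(6) x).
Fixed left endpoint y(0) = 2 ⇒ A = 2.
The right endpoint x = 7 is free, so the natural (transversality) condition is ∂L/∂y' |_{x=7} = 0, i.e. y'(7) = 0.
Compute y'(x) = A k sinh(k x) + B k cosh(k x), so
    y'(7) = A k sinh(k·7) + B k cosh(k·7) = 0
    ⇒ B = −A tanh(k·7) = − 2 tanh(sqrt(6)·7).
Therefore the extremal is
    y(x) = 2 cosh(sqrt(6) x) − 2 tanh(sqrt(6)·7) sinh(sqrt(6) x).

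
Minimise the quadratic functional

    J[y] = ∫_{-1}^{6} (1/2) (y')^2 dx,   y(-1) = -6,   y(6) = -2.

The Lagrangian is L = (1/2) (y')^2.
Compute ∂L/∂y = 0, ∂L/∂y' = y'.
The Euler-Lagrange equation d/dx(∂L/∂y') − ∂L/∂y = 0 reduces to
    y'' = 0.
Its general solution is
    y(x) = A x + B,
with A, B fixed by the endpoint conditions.
Applying the endpoint conditions y(-1) = -6 and y(6) = -2: solve A·-1 + B = -6 and A·6 + B = -2. Subtracting gives A(6 − -1) = -2 − -6, so A = 4/7, and B = -6 − A·-1 = -38/7. Therefore
    y(x) = (4/7) x - 38/7.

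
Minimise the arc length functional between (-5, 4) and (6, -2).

Arc-length functional: J[y] = ∫ sqrt(1 + (y')^2) dx.
Lagrangian L = sqrt(1 + (y')^2) has no explicit y dependence, so ∂L/∂y = 0 and the Euler-Lagrange equation gives
    d/dx( y' / sqrt(1 + (y')^2) ) = 0  ⇒  y' / sqrt(1 + (y')^2) = const.
Hence y' is constant, so y(x) is affine.
Fitting the endpoints (-5, 4) and (6, -2):
    slope m = ((-2) − 4) / (6 − (-5)) = -6/11,
    intercept c = 4 − m·(-5) = 14/11.
Extremal: y(x) = (-6/11) x + 14/11.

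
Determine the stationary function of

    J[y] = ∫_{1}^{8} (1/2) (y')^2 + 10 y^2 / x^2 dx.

The Lagrangian is L = (1/2) (y')^2 + 10 y^2 / x^2.
Compute ∂L/∂y = 20y/x^2, ∂L/∂y' = y'.
The Euler-Lagrange equation d/dx(∂L/∂y') − ∂L/∂y = 0 reduces to
    y'' − 20/x^2 · y = 0  (x > 0).
Its general solution is
    y(x) = A x^5 + B x^(-4),
with A, B fixed by the endpoint conditions.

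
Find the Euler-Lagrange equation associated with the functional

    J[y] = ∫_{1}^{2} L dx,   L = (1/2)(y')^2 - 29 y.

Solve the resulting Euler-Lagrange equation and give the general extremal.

The Lagrangian is L = (1/2)(y')^2 - 29 y.
∂L/∂y = -29.
∂L/∂y' = y'.
The Euler-Lagrange equation d/dx(∂L/∂y') − ∂L/∂y = 0 becomes:
    y'' + 29 = 0
General solution: y(x) = -(29/2) x^2 + A x + B, where A and B are arbitrary constants fixed by the endpoint conditions.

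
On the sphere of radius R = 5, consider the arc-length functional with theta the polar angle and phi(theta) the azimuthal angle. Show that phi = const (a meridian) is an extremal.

On the sphere of radius R = 5 with spherical coordinates (θ, φ), the induced metric is
    ds^2 = 25(dθ^2 + sin^2(θ) dφ^2).
Using θ as the parameter, the arc-length functional becomes
    J[φ] = ∫ 5 sqrt(1 + sin^2(θ) (dφ/dθ)^2) dθ.
So L = 5 sqrt(1 + sin^2(θ) φ'^2). Compute
    ∂L/∂φ = 0  (L has no explicit φ dependence),
    ∂L/∂φ' = 5 sin^2(θ) φ' / sqrt(1 + sin^2(θ) φ'^2).
For the candidate φ(θ) = c (constant), φ' = 0, so ∂L/∂φ' evaluated along the candidate vanishes, and ∂L/∂φ is identically zero. Hence
    d/dθ(∂L/∂φ') − ∂L/∂φ = 0
is satisfied. Therefore meridians φ = const are extremals of arc length — they are geodesics on the sphere.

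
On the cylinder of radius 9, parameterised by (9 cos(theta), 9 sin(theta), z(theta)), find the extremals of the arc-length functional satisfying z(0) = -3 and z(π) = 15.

Parameterise the cylinder of radius R = 9 as
    r(θ) = (9 cos θ, 9 sin θ, z(θ)).
The arc-length element is
    ds = sqrt(81 + (dz/dθ)^2) dθ,
so the Lagrangian is L = sqrt(81 + z'^2).
L depends on z' only, not on z or θ, so ∂L/∂z = 0 and
    ∂L/∂z' = z' / sqrt(81 + z'^2).
The Euler-Lagrange equation gives
    d/dθ( z' / sqrt(81 + z'^2) ) = 0,
so z' is constant. Integrating once:
    z(θ) = a θ + b,
a helix on the cylinder (a straight line when the cylinder is unrolled). The constants a, b are determined by the endpoint conditions.
With endpoint conditions z(0) = -3 and z(π) = 15: from z(0) = b we get b = -3, and a·π + -3 = 15 gives a = 18/π, so
    z(θ) = (18/π) θ − 3.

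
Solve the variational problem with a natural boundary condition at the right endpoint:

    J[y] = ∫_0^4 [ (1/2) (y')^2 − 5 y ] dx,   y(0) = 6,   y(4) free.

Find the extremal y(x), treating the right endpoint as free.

The Lagrangian L = (1/2) (y')^2 − 5 y gives
    ∂L/∂y = −5,   ∂L/∂y' = y'.
Euler-Lagrange: d/dx(y') − (−5) = 0, i.e. y'' + 5 = 0, so
    y(x) = −(5/2) x^2 + C1 x + C2.
Fixed left endpoint y(0) = 6 ⇒ C2 = 6.
The right endpoint x = 4 is free, so the natural (transversality) condition is ∂L/∂y' |_{x=4} = 0, i.e. y'(4) = 0.
Compute y'(x) = −5 x + C1, so y'(4) = −20 + C1 = 0 ⇒ C1 = 20.
Therefore the extremal is
    y(x) = −(5/2) x^2 + 20 x + 6.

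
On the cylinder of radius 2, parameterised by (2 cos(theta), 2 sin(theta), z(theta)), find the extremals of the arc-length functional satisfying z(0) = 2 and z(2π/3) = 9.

Parameterise the cylinder of radius R = 2 as
    r(θ) = (2 cos θ, 2 sin θ, z(θ)).
The arc-length element is
    ds = sqrt(4 + (dz/dθ)^2) dθ,
so the Lagrangian is L = sqrt(4 + z'^2).
L depends on z' only, not on z or θ, so ∂L/∂z = 0 and
    ∂L/∂z' = z' / sqrt(4 + z'^2).
The Euler-Lagrange equation gives
    d/dθ( z' / sqrt(4 + z'^2) ) = 0,
so z' is constant. Integrating once:
    z(θ) = a θ + b,
a helix on the cylinder (a straight line when the cylinder is unrolled). The constants a, b are determined by the endpoint conditions.
With endpoint conditions z(0) = 2 and z(2π/3) = 9: from z(0) = b we get b = 2, and a·2π/3 + 2 = 9 gives a = 21/(2π), so
    z(θ) = (21/(2π)) θ + 2.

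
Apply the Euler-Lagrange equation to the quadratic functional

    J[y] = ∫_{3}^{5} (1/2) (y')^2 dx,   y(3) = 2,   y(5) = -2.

The Lagrangian is L = (1/2) (y')^2.
Compute ∂L/∂y = 0, ∂L/∂y' = y'.
The Euler-Lagrange equation d/dx(∂L/∂y') − ∂L/∂y = 0 reduces to
    y'' = 0.
Its general solution is
    y(x) = A x + B,
with A, B fixed by the endpoint conditions.
Applying the endpoint conditions y(3) = 2 and y(5) = -2: solve A·3 + B = 2 and A·5 + B = -2. Subtracting gives A(5 − 3) = -2 − 2, so A = -2, and B = 2 − A·3 = 8. Therefore
    y(x) = -2 x + 8.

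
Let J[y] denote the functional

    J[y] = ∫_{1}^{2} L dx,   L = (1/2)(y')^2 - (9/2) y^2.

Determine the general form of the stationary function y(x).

The Lagrangian is L = (1/2)(y')^2 - (9/2) y^2.
∂L/∂y = -9y.
∂L/∂y' = y'.
The Euler-Lagrange equation d/dx(∂L/∂y') − ∂L/∂y = 0 becomes:
    y'' + 9 y = 0
General solution: y(x) = A sin(3x) + B cos(3x), where A and B are arbitrary constants fixed by the endpoint conditions.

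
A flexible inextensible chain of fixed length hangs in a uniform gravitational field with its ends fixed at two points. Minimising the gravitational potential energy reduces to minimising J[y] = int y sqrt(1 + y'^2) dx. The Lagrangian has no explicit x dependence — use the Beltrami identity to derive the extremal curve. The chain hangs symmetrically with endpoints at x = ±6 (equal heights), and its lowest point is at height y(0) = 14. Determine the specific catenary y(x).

The Lagrangian L(y, y') = y sqrt(1 + y'^2) has no explicit x dependence, so the Beltrami identity applies:
    L − y' ∂L/∂y' = C.
Compute ∂L/∂y' = y · y' / sqrt(1 + y'^2). Then
    L − y' ∂L/∂y'
    = y sqrt(1 + y'^2) − y · y'^2 / sqrt(1 + y'^2)
    = y (1 + y'^2 − y'^2) / sqrt(1 + y'^2)
    = y / sqrt(1 + y'^2) = C.
Squaring gives y^2 = C^2 (1 + y'^2), i.e.
    y'^2 = y^2 / C^2 − 1.
Separating variables,
    dy / sqrt(y^2 − C^2) = dx / C,
and integrating gives arccosh(y / C) = (x − a)/C, so
    y(x) = C cosh((x − a)/C),
the catenary. The constants C and a are fixed by the two endpoint conditions (and, for the hanging-chain problem, the length constraint selects C).
Now fit the given data. The endpoints x = ±6 are symmetric at equal height, so the catenary is even about its minimum: a = 0 and y(x) = C cosh(x/C). The lowest point is y(0) = C cosh(0) = C, and we are told y(0) = 14, so C = 14. Therefore
    y(x) = 14 cosh(x/14),
and at the endpoints
    y(±6) = 14 cosh(6/14).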